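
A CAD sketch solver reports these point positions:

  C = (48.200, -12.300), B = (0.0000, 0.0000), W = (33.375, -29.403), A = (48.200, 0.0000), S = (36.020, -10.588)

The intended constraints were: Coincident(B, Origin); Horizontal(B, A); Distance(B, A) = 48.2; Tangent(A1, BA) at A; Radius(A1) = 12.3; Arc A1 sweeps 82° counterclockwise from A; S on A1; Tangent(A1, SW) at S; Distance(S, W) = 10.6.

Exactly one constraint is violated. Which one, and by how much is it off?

Distance(S, W) = 10.6 — off by 8.40.

B = (0.00, 0.00) ✓; B.y = 0.00, A.y = 0.00 ✓; |BA| = 48.20 ✓; ∠(CA, AB) = 90.00° ✓; |CA| = 12.30 ✓; bearing(C→S) − bearing(C→A) = 82.00° ✓; |CS| = 12.30 ✓; ∠(CS, SW) = 90.00° ✓; |SW| = 19.00 ✗.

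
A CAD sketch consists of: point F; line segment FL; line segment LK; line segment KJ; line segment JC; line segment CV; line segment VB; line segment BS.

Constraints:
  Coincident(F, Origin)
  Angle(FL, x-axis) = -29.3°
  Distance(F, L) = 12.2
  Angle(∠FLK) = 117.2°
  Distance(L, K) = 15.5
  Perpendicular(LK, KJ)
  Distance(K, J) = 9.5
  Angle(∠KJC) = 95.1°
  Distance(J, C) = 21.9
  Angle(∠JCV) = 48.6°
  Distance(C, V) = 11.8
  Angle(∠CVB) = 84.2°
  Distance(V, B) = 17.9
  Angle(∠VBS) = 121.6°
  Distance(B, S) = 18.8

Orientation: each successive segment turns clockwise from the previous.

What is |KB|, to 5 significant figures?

14.023

F is at the origin; FL runs at -29.3° with length 12.2, so L = (10.639, -5.9705). ∠FLK = 117.2° gives LK at -92.100° from the x-axis; with |LK| = 15.5, K = (10.071, -21.460). The perpendicularity gives KJ at right angles to LK, so KJ runs at 177.90°; with |KJ| = 9.5, J = (0.57765, -21.112). ∠KJC = 95.1° gives JC at 93.000° from the x-axis; with |JC| = 21.9, C = (-0.56851, 0.75805). ∠JCV = 48.6° gives CV at -38.400° from the x-axis; with |CV| = 11.8, V = (8.6791, -6.5715). ∠CVB = 84.2° gives VB at -134.20° from the x-axis; with |VB| = 17.9, B = (-3.8002, -19.404). Then |KB| = |B − K| = 14.023.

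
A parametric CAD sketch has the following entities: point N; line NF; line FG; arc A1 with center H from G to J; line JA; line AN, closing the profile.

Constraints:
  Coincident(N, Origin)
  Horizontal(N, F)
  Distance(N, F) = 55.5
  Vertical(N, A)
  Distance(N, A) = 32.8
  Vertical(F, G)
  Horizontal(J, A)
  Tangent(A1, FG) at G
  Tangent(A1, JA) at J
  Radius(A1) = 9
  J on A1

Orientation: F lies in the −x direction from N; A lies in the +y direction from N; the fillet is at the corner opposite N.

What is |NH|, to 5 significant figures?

52.237

NA is vertical with |NA| = 32.8 and A on the +y side, so A = (0.0000, 32.800). The virtual corner opposite N is at (-55.500, 32.800). Tangency of A1 to FG means the radius HG is perpendicular to FG and since A1 is tangent to JA there, HJ ⟂ JA, with radius 9.0, so the center H sits 9.0 in from both sides at H = (-46.500, 23.800). Then |NH| = |H − N| = 52.237.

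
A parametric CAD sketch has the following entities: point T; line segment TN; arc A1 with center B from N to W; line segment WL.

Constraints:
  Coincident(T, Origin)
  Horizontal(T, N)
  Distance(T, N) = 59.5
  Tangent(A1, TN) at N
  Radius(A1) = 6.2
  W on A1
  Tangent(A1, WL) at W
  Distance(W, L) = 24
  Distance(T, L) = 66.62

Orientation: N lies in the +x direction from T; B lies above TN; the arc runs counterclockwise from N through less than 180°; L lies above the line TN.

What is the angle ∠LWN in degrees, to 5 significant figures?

127.15°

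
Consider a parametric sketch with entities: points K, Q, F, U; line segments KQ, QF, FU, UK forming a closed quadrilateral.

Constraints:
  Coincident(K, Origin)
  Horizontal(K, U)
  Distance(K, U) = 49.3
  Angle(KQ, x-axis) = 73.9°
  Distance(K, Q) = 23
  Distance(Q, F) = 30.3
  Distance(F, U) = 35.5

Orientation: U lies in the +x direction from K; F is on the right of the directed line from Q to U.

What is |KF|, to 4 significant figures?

16.15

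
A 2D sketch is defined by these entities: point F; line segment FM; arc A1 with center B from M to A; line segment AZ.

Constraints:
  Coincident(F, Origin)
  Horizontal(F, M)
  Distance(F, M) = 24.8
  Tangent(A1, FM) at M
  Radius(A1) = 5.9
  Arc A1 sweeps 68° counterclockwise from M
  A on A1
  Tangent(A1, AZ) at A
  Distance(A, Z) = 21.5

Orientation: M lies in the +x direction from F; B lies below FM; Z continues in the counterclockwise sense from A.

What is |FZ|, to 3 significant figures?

26.2

F is at the origin; F and M share the same y with |FM| = 24.8 and M on the +x side, so M = (24.8, 0.00). A1 meets FM tangentially, so BM is at right angles to FM, so B = M + (0, -5.9) = (24.8, -5.90). On A1, M sits at bearing 90° from B; a 68° counterclockwise sweep puts A at bearing 158°, so A = B + 5.9·(cos 158°, sin 158°) = (19.3, -3.69). Tangency of A1 to AZ means the radius BA is perpendicular to AZ, so AZ runs along (−sin 158°, cos 158°); with |AZ| = 21.5, Z = (11.3, -23.6). Then |FZ| = |Z − F| = 26.2.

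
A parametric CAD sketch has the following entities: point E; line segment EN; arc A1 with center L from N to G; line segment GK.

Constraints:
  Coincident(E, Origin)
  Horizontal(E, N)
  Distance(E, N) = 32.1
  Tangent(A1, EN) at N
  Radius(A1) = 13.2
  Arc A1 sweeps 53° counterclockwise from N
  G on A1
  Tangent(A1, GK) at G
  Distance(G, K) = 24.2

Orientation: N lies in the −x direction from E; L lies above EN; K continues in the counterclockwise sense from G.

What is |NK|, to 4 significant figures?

35.14

E is at the origin; EN is horizontal with |EN| = 32.1 and N on the −x side, so N = (-32.10, 0.000). Tangency of A1 to EN means the radius LN is perpendicular to EN, so L = N + (0, 13.2) = (-32.10, 13.20). On A1, N sits at bearing -90° from L; a 53° counterclockwise sweep puts G at bearing -37°, so G = L + 13.2·(cos -37°, sin -37°) = (-21.56, 5.256). Tangency of A1 to GK means the radius LG is perpendicular to GK, so GK runs along (−sin -37°, cos -37°); with |GK| = 24.2, K = (-6.994, 24.58). Then |NK| = |K − N| = 35.14.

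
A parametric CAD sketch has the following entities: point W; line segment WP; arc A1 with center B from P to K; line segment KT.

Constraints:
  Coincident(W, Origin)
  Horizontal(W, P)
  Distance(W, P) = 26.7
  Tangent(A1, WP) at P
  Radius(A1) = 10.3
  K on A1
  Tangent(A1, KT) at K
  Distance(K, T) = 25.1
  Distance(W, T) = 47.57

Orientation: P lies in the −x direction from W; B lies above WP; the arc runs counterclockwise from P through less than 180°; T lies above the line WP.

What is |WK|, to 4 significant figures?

23.27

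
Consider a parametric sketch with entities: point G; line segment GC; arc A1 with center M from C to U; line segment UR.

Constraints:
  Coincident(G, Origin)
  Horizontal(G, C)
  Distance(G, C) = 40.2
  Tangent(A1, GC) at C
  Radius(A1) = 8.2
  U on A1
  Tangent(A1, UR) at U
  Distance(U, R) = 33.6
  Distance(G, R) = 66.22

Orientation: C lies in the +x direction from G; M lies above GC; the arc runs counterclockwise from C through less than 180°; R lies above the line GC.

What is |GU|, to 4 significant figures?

48.88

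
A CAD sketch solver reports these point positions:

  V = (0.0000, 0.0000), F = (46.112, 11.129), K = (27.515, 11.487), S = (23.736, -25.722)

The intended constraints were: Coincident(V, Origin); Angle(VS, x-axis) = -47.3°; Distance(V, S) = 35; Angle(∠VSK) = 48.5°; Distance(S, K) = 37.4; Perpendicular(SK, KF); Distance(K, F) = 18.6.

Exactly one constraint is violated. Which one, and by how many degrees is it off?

Perpendicular(SK, KF) — off by 4.70°.

V = (0.00, 0.00) ✓; VS at -47.30° ✓; |VS| = 35.00 ✓; ∠VSK = 48.50° ✓; |SK| = 37.40 ✓; ∠(SK, KF) = 85.30° ✗; |KF| = 18.60 ✓.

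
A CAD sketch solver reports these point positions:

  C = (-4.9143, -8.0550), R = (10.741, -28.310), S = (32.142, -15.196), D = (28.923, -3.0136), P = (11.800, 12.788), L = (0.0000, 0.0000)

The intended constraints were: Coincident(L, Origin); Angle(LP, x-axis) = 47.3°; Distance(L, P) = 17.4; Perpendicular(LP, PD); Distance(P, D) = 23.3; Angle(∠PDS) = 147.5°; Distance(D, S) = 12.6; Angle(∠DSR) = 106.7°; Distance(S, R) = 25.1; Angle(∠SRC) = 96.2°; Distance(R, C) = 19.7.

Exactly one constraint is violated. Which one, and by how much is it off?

Distance(R, C) = 19.7 — off by 5.90.

L = (0.00, 0.00) ✓; LP at 47.30° ✓; |LP| = 17.40 ✓; ∠(LP, PD) = 90.00° ✓; |PD| = 23.30 ✓; ∠PDS = 147.5° ✓; |DS| = 12.60 ✓; ∠DSR = 106.7° ✓; |SR| = 25.10 ✓; ∠SRC = 96.20° ✓; |RC| = 25.60 ✗.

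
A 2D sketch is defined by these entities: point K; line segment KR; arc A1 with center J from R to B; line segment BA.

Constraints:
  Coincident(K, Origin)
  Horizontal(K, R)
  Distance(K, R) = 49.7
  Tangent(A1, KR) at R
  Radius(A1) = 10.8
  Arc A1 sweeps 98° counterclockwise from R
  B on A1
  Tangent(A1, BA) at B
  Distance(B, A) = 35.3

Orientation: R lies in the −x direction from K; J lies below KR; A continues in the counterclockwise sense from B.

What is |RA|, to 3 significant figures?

47.6

K is at the origin; KR is horizontal with |KR| = 49.7 and R on the −x side, so R = (-49.7, 0.00). A1 meets KR tangentially, so JR is at right angles to KR, so J = R + (0, -10.8) = (-49.7, -10.8). On A1, R sits at bearing 90° from J; a 98° counterclockwise sweep puts B at bearing 188°, so B = J + 10.8·(cos 188°, sin 188°) = (-60.4, -12.3). A1 meets BA tangentially, so JB is at right angles to BA, so BA runs along (−sin 188°, cos 188°); with |BA| = 35.3, A = (-55.5, -47.3). Then |RA| = |A − R| = 47.6.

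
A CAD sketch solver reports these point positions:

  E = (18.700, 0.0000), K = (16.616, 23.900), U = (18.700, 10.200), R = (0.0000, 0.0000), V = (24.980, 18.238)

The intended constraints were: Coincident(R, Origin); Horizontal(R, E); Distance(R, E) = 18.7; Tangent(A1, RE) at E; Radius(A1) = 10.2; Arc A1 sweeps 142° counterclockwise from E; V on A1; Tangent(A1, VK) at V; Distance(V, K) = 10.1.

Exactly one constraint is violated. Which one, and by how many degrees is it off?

Tangent(A1, VK) at V — off by 3.90°.

R = (0.00, 0.00) ✓; R.y = 0.00, E.y = 0.00 ✓; |RE| = 18.70 ✓; ∠(UE, ER) = 90.00° ✓; |UE| = 10.20 ✓; bearing(U→V) − bearing(U→E) = 142.0° ✓; |UV| = 10.20 ✓; ∠(UV, VK) = 86.10° ✗; |VK| = 10.10 ✓.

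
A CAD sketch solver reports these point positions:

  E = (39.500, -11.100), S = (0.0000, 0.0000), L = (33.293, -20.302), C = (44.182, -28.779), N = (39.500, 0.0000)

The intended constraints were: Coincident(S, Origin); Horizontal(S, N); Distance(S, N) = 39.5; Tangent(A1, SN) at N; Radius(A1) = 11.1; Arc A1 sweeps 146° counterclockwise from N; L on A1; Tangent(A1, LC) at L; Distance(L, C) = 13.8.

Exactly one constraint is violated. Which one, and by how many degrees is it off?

Tangent(A1, LC) at L — off by 3.90°.

S = (0.00, 0.00) ✓; S.y = 0.00, N.y = 0.00 ✓; |SN| = 39.50 ✓; ∠(EN, NS) = 90.00° ✓; |EN| = 11.10 ✓; bearing(E→L) − bearing(E→N) = 146.0° ✓; |EL| = 11.10 ✓; ∠(EL, LC) = 93.90° ✗; |LC| = 13.80 ✓.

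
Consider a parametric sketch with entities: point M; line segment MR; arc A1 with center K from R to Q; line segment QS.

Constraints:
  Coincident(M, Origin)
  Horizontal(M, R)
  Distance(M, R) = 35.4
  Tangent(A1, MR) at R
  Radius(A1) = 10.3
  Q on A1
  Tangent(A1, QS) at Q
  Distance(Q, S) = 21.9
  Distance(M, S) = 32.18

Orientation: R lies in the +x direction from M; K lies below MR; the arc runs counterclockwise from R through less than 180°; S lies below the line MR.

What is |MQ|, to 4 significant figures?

26.63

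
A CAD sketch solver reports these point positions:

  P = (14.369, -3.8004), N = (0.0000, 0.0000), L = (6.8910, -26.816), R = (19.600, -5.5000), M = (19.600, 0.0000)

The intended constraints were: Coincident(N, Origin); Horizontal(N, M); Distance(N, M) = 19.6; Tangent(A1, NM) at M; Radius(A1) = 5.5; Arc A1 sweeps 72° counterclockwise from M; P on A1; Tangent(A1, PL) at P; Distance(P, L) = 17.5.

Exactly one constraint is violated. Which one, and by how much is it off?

Distance(P, L) = 17.5 — off by 6.70.

N = (0.00, 0.00) ✓; N.y = 0.00, M.y = 0.00 ✓; |NM| = 19.60 ✓; ∠(RM, MN) = 90.00° ✓; |RM| = 5.500 ✓; bearing(R→P) − bearing(R→M) = 72.00° ✓; |RP| = 5.500 ✓; ∠(RP, PL) = 90.00° ✓; |PL| = 24.20 ✗.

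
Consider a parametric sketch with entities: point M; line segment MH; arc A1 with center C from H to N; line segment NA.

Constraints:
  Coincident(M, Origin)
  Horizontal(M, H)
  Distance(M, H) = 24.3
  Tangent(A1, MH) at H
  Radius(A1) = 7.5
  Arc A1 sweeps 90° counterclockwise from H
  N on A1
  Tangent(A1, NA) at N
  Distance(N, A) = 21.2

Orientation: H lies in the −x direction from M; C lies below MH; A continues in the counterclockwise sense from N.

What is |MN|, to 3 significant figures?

32.7

M is at the origin; M and H share the same y with |MH| = 24.3 and H on the −x side, so H = (-24.3, 0.00). The tangent condition forces CH to be normal to MH, so C = H + (0, -7.5) = (-24.3, -7.50). On A1, H sits at bearing 90° from C; a 90° counterclockwise sweep puts N at bearing 180°, so N = C + 7.5·(cos 180°, sin 180°) = (-31.8, -7.50). Then |MN| = |N − M| = 32.7.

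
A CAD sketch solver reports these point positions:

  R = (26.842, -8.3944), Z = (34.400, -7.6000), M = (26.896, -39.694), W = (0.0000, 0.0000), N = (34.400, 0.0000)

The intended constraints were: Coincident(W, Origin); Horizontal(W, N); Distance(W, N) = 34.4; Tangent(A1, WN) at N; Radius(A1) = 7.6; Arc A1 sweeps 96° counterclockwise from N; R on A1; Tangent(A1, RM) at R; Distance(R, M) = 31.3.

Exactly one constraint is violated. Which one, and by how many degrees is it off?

Tangent(A1, RM) at R — off by 5.90°.

W = (0.00, 0.00) ✓; W.y = 0.00, N.y = 0.00 ✓; |WN| = 34.40 ✓; ∠(ZN, NW) = 90.00° ✓; |ZN| = 7.600 ✓; bearing(Z→R) − bearing(Z→N) = 96.00° ✓; |ZR| = 7.600 ✓; ∠(ZR, RM) = 95.90° ✗; |RM| = 31.30 ✓.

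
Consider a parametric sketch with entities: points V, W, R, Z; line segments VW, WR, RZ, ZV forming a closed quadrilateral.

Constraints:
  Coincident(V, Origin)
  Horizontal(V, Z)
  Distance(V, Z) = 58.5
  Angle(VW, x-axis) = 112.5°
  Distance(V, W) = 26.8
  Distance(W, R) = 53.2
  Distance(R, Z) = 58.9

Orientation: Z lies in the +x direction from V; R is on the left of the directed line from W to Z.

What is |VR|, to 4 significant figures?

63.78

Checks: |WR| = 53.20 ✓; |RZ| = 58.90 ✓.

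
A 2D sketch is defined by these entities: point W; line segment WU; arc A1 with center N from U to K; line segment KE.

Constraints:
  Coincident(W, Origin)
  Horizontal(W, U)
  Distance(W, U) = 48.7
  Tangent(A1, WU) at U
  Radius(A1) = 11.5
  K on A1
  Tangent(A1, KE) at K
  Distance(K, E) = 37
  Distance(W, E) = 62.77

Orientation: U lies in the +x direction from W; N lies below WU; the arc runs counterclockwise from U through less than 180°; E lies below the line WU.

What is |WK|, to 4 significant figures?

39.14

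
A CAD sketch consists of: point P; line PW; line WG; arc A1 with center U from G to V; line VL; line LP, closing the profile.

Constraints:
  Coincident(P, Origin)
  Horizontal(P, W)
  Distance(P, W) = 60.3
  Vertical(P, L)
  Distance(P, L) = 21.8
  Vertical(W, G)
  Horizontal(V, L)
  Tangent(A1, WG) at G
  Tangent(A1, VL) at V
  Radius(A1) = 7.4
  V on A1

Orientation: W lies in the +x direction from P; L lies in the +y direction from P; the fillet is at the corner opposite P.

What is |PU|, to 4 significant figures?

54.82

P is at the origin; PW is horizontal with |PW| = 60.3 and W on the +x side, so W = (60.30, 0.000). PL is vertical with |PL| = 21.8 and L on the +y side, so L = (0.000, 21.80). The virtual corner opposite P is at (60.30, 21.80). Tangency of A1 to WG means the radius UG is perpendicular to WG and the tangent condition forces UV to be normal to VL, with radius 7.4, so the center U sits 7.4 in from both sides at U = (52.90, 14.40). Then |PU| = |U − P| = 54.82.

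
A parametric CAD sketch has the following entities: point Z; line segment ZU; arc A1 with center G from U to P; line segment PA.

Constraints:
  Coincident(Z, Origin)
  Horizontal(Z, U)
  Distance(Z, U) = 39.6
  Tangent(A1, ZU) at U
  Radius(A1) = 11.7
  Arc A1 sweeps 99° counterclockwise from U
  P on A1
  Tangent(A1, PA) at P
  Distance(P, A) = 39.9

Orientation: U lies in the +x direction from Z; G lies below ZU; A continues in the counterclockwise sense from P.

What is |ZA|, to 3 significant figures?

63.1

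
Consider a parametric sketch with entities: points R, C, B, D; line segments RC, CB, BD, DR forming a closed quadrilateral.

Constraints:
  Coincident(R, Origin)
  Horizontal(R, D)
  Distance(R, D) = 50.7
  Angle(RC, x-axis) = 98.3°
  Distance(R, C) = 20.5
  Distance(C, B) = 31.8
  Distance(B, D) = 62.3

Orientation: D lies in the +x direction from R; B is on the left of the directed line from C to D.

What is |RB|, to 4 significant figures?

49.91

Checks: |CB| = 31.80 ✓; |BD| = 62.30 ✓.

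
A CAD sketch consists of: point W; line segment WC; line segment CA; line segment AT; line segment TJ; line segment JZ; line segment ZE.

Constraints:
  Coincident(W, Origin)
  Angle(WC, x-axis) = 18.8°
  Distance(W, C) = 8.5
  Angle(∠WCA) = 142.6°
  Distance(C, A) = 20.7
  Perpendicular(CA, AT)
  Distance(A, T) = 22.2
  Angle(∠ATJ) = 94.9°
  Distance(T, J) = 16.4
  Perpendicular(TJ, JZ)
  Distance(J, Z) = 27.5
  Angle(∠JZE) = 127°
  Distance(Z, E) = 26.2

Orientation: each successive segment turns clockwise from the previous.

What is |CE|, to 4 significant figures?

30.27

The perpendicularity gives JZ at right angles to TJ, so JZ runs at 76.30°; with |JZ| = 27.5, Z = (11.16, 5.698). ∠JZE = 127.0° gives ZE at 23.30° from the x-axis; with |ZE| = 26.2, E = (35.23, 16.06). Then |CE| = |E − C| = 30.27.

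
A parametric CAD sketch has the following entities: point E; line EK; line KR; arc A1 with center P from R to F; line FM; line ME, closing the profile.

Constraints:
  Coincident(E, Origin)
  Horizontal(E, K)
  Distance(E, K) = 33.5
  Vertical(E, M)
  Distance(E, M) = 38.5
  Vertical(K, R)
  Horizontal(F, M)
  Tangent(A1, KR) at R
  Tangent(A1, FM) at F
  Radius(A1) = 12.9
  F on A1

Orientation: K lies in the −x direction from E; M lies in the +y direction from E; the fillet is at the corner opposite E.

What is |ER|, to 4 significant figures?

42.16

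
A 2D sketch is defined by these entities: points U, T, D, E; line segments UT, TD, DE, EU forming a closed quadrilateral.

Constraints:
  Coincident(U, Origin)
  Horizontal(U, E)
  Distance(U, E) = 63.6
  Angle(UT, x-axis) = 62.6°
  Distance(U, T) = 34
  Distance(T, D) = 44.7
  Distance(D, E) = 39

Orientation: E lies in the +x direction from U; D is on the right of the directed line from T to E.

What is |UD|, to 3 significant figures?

29.9

U is at the origin; U and E share the same y with |UE| = 63.6 and E in +x, so E = (63.6, 0). UT runs at 62.6° with |UT| = 34.0, so T = (15.6, 30.2). D is determined by |TD| = 44.7 and |DE| = 39.0 together: it lies at the intersection of circle(T, 44.7) and circle(E, 39.0). With |TE| = 56.7, the foot of the radical line on TE is 32.5 from T and the perpendicular offset is √(44.7² − 32.5²) = 30.6. Taking the right-of-TE solution: D = (26.9, -13.1).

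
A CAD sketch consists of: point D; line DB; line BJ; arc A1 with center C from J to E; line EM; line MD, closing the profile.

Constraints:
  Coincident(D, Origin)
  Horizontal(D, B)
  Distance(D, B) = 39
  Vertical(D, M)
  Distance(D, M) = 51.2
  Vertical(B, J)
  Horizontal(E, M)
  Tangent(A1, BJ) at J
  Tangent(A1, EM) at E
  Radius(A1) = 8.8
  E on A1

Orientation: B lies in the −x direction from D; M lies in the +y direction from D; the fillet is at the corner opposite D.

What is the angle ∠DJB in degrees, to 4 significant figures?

42.61°

D is at the origin; D and B share the same y with |DB| = 39.0 and B on the −x side, so B = (-39.00, 0.000). DM is vertical with |DM| = 51.2 and M on the +y side, so M = (0.000, 51.20). The virtual corner opposite D is at (-39.00, 51.20). A1 meets BJ tangentially, so CJ is at right angles to BJ and since A1 is tangent to EM there, CE ⟂ EM, with radius 8.8, so the center C sits 8.8 in from both sides at C = (-30.20, 42.40). That places the tangent points at J = (-39.00, 42.40) on BJ and E = (-30.20, 51.20) on EM. Then cos ∠DJB = JD·JB / (|JD||JB|), giving 42.61°.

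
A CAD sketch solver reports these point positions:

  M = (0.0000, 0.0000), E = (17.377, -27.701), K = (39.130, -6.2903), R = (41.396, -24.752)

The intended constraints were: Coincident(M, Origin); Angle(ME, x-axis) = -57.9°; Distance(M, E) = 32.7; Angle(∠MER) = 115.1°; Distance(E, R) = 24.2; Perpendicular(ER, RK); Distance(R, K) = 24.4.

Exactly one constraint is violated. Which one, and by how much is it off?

Distance(R, K) = 24.4 — off by 5.80.

M = (0.00, 0.00) ✓; ME at -57.90° ✓; |ME| = 32.70 ✓; ∠MER = 115.1° ✓; |ER| = 24.20 ✓; ∠(ER, RK) = 90.00° ✓; |RK| = 18.60 ✗.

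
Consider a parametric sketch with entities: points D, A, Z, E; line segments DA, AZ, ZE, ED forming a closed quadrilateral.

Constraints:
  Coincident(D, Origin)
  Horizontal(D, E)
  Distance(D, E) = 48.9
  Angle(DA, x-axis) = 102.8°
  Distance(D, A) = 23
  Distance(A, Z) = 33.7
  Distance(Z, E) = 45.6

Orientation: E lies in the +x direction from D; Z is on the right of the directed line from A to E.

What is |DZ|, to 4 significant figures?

10.84

Checks: |AZ| = 33.70 ✓; |ZE| = 45.60 ✓.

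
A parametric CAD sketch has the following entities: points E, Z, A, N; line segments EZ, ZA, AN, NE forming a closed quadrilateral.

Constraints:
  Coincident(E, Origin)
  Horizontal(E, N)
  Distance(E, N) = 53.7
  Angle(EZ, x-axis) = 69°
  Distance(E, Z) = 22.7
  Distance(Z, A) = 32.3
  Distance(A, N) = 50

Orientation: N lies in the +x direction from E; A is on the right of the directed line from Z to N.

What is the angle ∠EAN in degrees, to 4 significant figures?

101.5°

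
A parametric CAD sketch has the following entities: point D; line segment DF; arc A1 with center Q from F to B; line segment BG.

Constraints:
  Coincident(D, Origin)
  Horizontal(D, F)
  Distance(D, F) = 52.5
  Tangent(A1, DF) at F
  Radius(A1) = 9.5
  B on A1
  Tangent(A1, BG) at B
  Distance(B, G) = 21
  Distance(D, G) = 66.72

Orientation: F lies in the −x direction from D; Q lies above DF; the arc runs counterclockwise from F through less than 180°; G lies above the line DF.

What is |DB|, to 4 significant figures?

47.84

D is at the origin; DF is horizontal with |DF| = 52.5 and F on the −x side, so F = (-52.50, 0.000). A1 meets DF tangentially, so QF is at right angles to DF, so Q = F + (0, 9.5) = (-52.50, 9.500). Since QB ⟂ BG (tangency), |QG| = √(9.5² + 21.0²) = 23.05 regardless of where B sits on A1. So G lies on both circle(D, 66.72) and circle(Q, 23.05); the above-DF intersection is G = (-58.71, 31.70). B is the foot of the tangent from G: B = (-45.22, 15.60).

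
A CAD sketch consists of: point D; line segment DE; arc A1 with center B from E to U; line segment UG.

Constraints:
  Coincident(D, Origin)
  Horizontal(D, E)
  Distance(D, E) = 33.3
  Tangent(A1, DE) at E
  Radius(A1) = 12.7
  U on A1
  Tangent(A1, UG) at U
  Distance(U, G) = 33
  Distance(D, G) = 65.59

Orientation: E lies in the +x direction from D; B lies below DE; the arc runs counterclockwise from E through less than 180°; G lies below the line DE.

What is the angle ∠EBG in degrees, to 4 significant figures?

155.9°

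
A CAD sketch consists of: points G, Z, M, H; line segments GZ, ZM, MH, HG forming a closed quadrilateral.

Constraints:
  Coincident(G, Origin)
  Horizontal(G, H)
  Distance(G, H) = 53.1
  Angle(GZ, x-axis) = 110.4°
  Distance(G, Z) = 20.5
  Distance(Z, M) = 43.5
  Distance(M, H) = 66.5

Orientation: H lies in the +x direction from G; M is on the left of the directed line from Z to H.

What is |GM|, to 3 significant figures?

58.1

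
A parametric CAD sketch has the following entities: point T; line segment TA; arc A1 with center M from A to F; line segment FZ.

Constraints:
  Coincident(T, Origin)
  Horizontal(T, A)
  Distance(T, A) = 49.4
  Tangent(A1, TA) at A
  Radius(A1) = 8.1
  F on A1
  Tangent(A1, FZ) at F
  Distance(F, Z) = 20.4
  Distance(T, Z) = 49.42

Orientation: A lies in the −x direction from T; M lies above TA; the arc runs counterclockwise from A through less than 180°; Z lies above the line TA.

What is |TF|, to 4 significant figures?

42.04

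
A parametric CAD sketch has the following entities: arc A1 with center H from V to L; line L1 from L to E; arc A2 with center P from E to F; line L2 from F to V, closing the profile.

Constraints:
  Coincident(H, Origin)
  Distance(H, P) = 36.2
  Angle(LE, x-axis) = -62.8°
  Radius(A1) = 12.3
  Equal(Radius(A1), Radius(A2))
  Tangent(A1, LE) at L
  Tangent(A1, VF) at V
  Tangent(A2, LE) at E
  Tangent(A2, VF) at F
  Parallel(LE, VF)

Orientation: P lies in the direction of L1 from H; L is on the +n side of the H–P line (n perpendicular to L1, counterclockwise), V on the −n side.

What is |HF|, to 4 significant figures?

38.23

The slot axis is L1's direction at -62.8°, so u = (cos -62.8°, sin -62.8°) = (0.4571, -0.8894) and n = (−sin -62.8°, cos -62.8°) = (0.8894, 0.4571). H is at the origin and P lies 36.2 along u from H, so P = 36.2·u = (16.55, -32.20). Tangency of A1 to both parallel lines with radius 12.3 puts L and V at H ± 12.3·n: L = (10.94, 5.622), V = (-10.94, -5.622). Equal radii place E and F the same way about P: E = P + 12.3·n = (27.49, -26.57), F = P − 12.3·n = (5.607, -37.82). Then |HF| = |F − H| = 38.23.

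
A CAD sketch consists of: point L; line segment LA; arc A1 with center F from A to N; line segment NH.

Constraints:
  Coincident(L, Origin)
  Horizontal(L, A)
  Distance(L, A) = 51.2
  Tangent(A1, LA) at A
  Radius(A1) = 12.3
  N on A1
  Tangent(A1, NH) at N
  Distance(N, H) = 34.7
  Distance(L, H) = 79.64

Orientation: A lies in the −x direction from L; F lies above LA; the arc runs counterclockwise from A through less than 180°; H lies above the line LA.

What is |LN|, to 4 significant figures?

46.57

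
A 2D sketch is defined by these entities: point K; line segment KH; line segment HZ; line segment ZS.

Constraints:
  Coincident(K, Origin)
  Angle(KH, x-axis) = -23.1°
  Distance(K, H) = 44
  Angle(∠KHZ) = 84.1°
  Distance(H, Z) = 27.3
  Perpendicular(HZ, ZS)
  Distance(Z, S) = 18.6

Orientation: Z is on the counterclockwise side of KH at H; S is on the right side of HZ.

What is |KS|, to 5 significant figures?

66.396

K is at the origin; KH runs at -23.1° with length 44.0, so H = 44.0·(cos -23.1°, sin -23.1°) = (40.472, -17.263). ∠KHZ = 84.1°, so HZ runs at -23.1° + (180° − 84.1°) = 72.800° from the x-axis; with |HZ| = 27.3, Z = H + 27.3·(cos 72.800°, sin 72.800°) = (48.545, 8.8163). The perpendicularity gives ZS at right angles to HZ; with |ZS| = 18.6 on the right of HZ, S = Z + 18.6·(0.95528, -0.29571) = (66.313, 3.3161). Then |KS| = |S − K| = 66.396.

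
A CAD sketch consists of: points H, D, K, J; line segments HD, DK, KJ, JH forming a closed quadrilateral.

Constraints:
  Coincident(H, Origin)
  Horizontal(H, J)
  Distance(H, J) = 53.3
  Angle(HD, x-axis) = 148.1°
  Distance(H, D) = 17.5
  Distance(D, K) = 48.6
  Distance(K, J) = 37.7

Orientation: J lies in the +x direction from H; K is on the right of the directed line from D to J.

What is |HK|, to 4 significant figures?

31.35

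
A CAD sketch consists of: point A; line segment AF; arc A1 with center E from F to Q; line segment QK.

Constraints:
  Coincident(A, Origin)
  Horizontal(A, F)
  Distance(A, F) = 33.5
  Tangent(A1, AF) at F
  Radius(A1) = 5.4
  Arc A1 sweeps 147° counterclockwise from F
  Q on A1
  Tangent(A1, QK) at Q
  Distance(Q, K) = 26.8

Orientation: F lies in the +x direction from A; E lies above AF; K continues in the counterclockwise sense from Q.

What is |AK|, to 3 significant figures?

28.2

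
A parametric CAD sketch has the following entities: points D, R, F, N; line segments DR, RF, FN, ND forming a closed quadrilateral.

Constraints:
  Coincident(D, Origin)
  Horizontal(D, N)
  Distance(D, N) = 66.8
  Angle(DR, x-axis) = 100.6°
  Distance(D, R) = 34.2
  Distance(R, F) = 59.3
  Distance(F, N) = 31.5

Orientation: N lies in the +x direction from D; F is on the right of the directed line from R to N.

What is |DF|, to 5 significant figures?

37.061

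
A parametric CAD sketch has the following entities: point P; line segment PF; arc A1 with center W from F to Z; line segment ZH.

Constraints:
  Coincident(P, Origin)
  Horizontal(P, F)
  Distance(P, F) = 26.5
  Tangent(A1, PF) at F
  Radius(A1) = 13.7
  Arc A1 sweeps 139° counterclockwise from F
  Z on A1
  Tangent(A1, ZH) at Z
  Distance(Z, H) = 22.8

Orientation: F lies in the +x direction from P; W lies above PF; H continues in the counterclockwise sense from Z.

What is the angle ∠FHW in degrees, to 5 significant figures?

6.0975°

P is at the origin; P and F share the same y with |PF| = 26.5 and F on the +x side, so F = (26.500, 0.0000). A1 meets PF tangentially, so WF is at right angles to PF, so W = F + (0, 13.7) = (26.500, 13.700). On A1, F sits at bearing -90° from W; a 139° counterclockwise sweep puts Z at bearing 49°, so Z = W + 13.7·(cos 49°, sin 49°) = (35.488, 24.040). Tangency of A1 to ZH means the radius WZ is perpendicular to ZH, so ZH runs along (−sin 49°, cos 49°); with |ZH| = 22.8, H = (18.281, 38.998). Then cos ∠FHW = HF·HW / (|HF||HW|), giving 6.0975°.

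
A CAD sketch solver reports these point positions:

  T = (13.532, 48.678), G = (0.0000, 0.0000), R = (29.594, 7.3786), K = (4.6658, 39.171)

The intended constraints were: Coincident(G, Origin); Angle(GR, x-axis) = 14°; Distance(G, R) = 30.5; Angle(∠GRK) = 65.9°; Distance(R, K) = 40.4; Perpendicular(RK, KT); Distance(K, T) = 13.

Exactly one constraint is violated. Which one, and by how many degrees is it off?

Perpendicular(RK, KT) — off by 8.90°.

G = (0.00, 0.00) ✓; GR at 14.00° ✓; |GR| = 30.50 ✓; ∠GRK = 65.90° ✓; |RK| = 40.40 ✓; ∠(RK, KT) = 81.10° ✗; |KT| = 13.00 ✓.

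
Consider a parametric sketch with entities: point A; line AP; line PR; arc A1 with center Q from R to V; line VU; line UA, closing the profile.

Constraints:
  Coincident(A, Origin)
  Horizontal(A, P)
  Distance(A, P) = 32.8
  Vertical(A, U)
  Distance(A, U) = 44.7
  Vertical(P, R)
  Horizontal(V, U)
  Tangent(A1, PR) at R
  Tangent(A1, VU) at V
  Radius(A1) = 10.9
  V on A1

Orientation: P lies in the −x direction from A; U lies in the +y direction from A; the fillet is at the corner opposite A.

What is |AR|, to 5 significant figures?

47.099

The virtual corner opposite A is at (-32.800, 44.700). Tangency of A1 to PR means the radius QR is perpendicular to PR and the tangent condition forces QV to be normal to VU, with radius 10.9, so the center Q sits 10.9 in from both sides at Q = (-21.900, 33.800). That places the tangent points at R = (-32.800, 33.800) on PR and V = (-21.900, 44.700) on VU. Then |AR| = |R − A| = 47.099.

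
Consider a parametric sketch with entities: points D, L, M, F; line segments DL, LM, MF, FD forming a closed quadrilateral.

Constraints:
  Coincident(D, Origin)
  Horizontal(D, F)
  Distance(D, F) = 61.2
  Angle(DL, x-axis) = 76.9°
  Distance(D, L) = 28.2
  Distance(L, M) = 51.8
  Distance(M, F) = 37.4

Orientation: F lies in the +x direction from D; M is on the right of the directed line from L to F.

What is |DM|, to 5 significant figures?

34.777

Checks: |LM| = 51.80 ✓; |MF| = 37.40 ✓.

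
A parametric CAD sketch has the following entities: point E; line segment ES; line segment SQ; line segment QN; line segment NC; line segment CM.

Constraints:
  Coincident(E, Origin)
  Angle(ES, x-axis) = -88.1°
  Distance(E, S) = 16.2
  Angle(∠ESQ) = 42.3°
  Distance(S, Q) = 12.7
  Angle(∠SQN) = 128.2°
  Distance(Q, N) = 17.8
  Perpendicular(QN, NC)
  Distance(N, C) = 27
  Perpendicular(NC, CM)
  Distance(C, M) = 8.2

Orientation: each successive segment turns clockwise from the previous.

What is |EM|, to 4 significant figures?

19.75

E is at the origin; ES runs at -88.1° with length 16.2, so S = (0.5371, -16.19). ∠ESQ = 42.3° gives SQ at 134.2° from the x-axis; with |SQ| = 12.7, Q = (-8.317, -7.086). ∠SQN = 128.2° gives QN at 82.40° from the x-axis; with |QN| = 17.8, N = (-5.963, 10.56). QN is perpendicular to NC, so NC runs at -7.600°; with |NC| = 27.0, C = (20.80, 6.986). NC ⟂ CM, so CM runs at -97.60°; with |CM| = 8.2, M = (19.72, -1.142). Then |EM| = |M − E| = 19.75.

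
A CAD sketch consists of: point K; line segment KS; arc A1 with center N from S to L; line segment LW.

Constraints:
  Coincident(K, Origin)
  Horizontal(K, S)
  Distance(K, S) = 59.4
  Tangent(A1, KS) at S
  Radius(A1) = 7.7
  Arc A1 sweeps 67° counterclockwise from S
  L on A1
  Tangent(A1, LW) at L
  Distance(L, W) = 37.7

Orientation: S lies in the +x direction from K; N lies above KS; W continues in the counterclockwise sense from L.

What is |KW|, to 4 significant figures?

90.27

K is at the origin; K and S share the same y with |KS| = 59.4 and S on the +x side, so S = (59.40, 0.000). Tangency of A1 to KS means the radius NS is perpendicular to KS, so N = S + (0, 7.7) = (59.40, 7.700). On A1, S sits at bearing -90° from N; a 67° counterclockwise sweep puts L at bearing -23°, so L = N + 7.7·(cos -23°, sin -23°) = (66.49, 4.691). Since A1 is tangent to LW there, NL ⟂ LW, so LW runs along (−sin -23°, cos -23°); with |LW| = 37.7, W = (81.22, 39.39). Then |KW| = |W − K| = 90.27.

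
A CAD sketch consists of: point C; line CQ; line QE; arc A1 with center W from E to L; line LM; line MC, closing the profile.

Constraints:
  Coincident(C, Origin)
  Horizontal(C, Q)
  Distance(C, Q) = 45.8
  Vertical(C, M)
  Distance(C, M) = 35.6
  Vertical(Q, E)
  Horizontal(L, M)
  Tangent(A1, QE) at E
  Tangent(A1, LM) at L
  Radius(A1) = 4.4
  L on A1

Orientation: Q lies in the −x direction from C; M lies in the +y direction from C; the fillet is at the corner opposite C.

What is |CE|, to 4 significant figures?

55.42

C is at the origin; CQ is horizontal with |CQ| = 45.8 and Q on the −x side, so Q = (-45.80, 0.000). CM is vertical with |CM| = 35.6 and M on the +y side, so M = (0.000, 35.60). The virtual corner opposite C is at (-45.80, 35.60). A1 meets QE tangentially, so WE is at right angles to QE and since A1 is tangent to LM there, WL ⟂ LM, with radius 4.4, so the center W sits 4.4 in from both sides at W = (-41.40, 31.20). That places the tangent points at E = (-45.80, 31.20) on QE and L = (-41.40, 35.60) on LM. Then |CE| = |E − C| = 55.42.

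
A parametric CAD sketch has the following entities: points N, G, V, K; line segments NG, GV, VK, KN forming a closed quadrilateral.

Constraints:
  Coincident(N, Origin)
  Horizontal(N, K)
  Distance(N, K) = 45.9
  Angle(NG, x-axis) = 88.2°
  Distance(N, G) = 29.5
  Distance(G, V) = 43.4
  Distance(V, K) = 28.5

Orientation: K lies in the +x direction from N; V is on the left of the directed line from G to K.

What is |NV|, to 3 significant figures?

52.7

Checks: |GV| = 43.40 ✓; |VK| = 28.50 ✓.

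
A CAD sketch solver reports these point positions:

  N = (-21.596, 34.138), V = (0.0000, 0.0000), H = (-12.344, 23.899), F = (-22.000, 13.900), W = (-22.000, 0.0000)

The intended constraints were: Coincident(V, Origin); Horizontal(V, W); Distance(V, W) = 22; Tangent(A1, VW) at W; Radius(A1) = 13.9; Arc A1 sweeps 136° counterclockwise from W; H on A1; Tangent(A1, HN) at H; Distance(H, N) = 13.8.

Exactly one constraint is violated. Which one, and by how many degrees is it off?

Tangent(A1, HN) at H — off by 3.90°.

V = (0.00, 0.00) ✓; V.y = 0.00, W.y = 0.00 ✓; |VW| = 22.00 ✓; ∠(FW, WV) = 90.00° ✓; |FW| = 13.90 ✓; bearing(F→H) − bearing(F→W) = 136.0° ✓; |FH| = 13.90 ✓; ∠(FH, HN) = 93.90° ✗; |HN| = 13.80 ✓.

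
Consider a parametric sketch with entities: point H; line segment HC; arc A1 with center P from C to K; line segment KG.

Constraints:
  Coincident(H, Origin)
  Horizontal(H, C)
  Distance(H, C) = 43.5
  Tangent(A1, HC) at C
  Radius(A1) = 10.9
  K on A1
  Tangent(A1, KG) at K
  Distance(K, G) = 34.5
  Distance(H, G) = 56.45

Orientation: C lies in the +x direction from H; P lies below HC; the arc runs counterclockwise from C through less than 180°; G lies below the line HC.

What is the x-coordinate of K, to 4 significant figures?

32.60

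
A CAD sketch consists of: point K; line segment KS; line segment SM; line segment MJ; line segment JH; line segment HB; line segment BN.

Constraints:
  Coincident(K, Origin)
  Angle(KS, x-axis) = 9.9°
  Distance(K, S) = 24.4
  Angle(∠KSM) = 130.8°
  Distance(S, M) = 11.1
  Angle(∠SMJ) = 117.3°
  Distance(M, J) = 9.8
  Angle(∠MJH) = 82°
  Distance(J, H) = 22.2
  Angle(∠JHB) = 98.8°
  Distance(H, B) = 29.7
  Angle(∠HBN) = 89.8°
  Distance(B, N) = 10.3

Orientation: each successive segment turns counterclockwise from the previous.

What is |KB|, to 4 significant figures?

28.83

K is at the origin; KS runs at 9.9° with length 24.4, so S = (24.04, 4.195). ∠KSM = 130.8° gives SM at 59.10° from the x-axis; with |SM| = 11.1, M = (29.74, 13.72). ∠SMJ = 117.3° gives MJ at 121.8° from the x-axis; with |MJ| = 9.8, J = (24.57, 22.05). ∠MJH = 82.0° gives JH at -140.2° from the x-axis; with |JH| = 22.2, H = (7.517, 7.838). ∠JHB = 98.8° gives HB at -59.00° from the x-axis; with |HB| = 29.7, B = (22.81, -17.62). Then |KB| = |B − K| = 28.83.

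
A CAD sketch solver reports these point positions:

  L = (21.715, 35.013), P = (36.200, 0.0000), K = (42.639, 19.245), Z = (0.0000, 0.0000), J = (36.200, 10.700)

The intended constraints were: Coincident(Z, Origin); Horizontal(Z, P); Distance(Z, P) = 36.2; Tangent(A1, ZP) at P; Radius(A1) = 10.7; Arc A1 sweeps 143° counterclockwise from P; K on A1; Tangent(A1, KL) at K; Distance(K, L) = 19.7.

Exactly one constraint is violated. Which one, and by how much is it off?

Distance(K, L) = 19.7 — off by 6.50.

Z = (0.00, 0.00) ✓; Z.y = 0.00, P.y = 0.00 ✓; |ZP| = 36.20 ✓; ∠(JP, PZ) = 90.00° ✓; |JP| = 10.70 ✓; bearing(J→K) − bearing(J→P) = 143.0° ✓; |JK| = 10.70 ✓; ∠(JK, KL) = 90.00° ✓; |KL| = 26.20 ✗.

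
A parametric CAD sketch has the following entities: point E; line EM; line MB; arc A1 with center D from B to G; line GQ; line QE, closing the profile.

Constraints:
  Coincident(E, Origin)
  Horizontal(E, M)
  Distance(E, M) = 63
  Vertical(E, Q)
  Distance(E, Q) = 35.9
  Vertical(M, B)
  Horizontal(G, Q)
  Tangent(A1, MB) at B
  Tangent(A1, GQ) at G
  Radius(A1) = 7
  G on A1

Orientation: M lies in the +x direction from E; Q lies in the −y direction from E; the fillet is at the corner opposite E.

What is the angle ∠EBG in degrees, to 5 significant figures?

69.642°

E is at the origin; EM is horizontal with |EM| = 63.0 and M on the +x side, so M = (63.000, 0.0000). E and Q share the same x with |EQ| = 35.9 and Q on the −y side, so Q = (0.0000, -35.900). The virtual corner opposite E is at (63.000, -35.900). The tangent condition forces DB to be normal to MB and since A1 is tangent to GQ there, DG ⟂ GQ, with radius 7.0, so the center D sits 7.0 in from both sides at D = (56.000, -28.900). That places the tangent points at B = (63.000, -28.900) on MB and G = (56.000, -35.900) on GQ. Then cos ∠EBG = BE·BG / (|BE||BG|), giving 69.642°.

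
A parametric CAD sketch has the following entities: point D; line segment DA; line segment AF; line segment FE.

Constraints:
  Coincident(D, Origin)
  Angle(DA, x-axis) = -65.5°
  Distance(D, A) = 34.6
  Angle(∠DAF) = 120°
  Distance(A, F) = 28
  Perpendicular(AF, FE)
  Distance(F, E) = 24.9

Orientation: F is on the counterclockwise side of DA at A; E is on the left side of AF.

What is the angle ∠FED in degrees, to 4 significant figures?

96.38°

D is at the origin; DA runs at -65.5° with length 34.6, so A = 34.6·(cos -65.5°, sin -65.5°) = (14.35, -31.48). ∠DAF = 120.0°, so AF runs at -65.5° + (180° − 120.0°) = -5.500° from the x-axis; with |AF| = 28.0, F = A + 28.0·(cos -5.500°, sin -5.500°) = (42.22, -34.17). AF is perpendicular to FE; with |FE| = 24.9 on the left of AF, E = F + 24.9·(0.09585, 0.9954) = (44.61, -9.383). Then cos ∠FED = EF·ED / (|EF||ED|), giving 96.38°.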